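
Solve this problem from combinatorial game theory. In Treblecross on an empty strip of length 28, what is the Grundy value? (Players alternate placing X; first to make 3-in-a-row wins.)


Treblecross: place X on empty cells; 3-in-a-row wins.
Playing within two cells of an existing X lets the opponent win at once, so sensible play treats the cells i-2..i+2 around each X as dead. The player left with no safe cell loses, so this is a normal-play take-away game on strips of safe cells.
Placing X at cell i (0-indexed) of a strip of k safe cells leaves independent strips of sizes max(0, i-2) and max(0, k-i-3). Hence G(k) = mex{ G(max(0,i-2)) XOR G(max(0,k-i-3)) : 0 <= i < k }, with G(0) = 0.
G(1): splits (0,0):0^0=0 -> mex({0}) = 1
G(2): splits (0,0):0^0=0 -> mex({0}) = 1
G(3): splits (0,0):0^0=0 -> mex({0}) = 1
G(4): splits (0,1):0^1=1 (0,0):0^0=0 -> mex({0, 1}) = 2
G(5): splits (0,2):0^1=1 (0,1):0^1=1 (0,0):0^0=0 -> mex({0, 1}) = 2
G(6) = mex({1}) = 0
G(7) = mex({0, 1, 2}) = 3
G(8) = mex({0, 1, 2}) = 3
G(9) = mex({0, 2}) = 1
G(10) = mex({0, 2, 3}) = 1
G(11) = mex({0, 3}) = 1
G(12) = mex({1, 3}) = 0
G(13) = mex({0, 1, 2, 3}) = 4
G(14) = mex({0, 1, 2}) = 3
G(15) = mex({0, 1, 2}) = 3
G(16) = mex({0, 1, 2, 4}) = 3
G(17) = mex({0, 1, 3, 4}) = 2
G(18) = mex({0, 1, 3, 4}) = 2
G(19) = mex({0, 1, 3, 5}) = 2
G(20) = mex({0, 1, 2, 3, 5}) = 4
G(21) = mex({0, 1, 2, 3, 5}) = 4
G(22) = mex({1, 2, 6}) = 0
G(23) = mex({0, 1, 2, 3, 4, 6}) = 5
G(24) = mex({0, 1, 2, 3, 4}) = 5
G(25) = mex({0, 1, 3, 4, 7}) = 2
G(26) = mex({0, 1, 3, 4, 5, 7}) = 2
G(27) = mex({0, 1, 3, 5}) = 2
G(28) = mex({0, 1, 2, 5}) = 3
Therefore G(28) = 3.

3


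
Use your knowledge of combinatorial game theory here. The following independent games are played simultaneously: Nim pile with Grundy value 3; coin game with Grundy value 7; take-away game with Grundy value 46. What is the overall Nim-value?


By the Sprague-Grundy theorem, the Grundy value of a sum of games is the XOR of individual Grundy values.
Nim pile: Grundy value = 3. Running XOR: 0 XOR 3 = 3
coin game: Grundy value = 7. Running XOR: 3 XOR 7 = 4
take-away game: Grundy value = 46. Running XOR: 4 XOR 46 = 42
The combined Grundy value is 42.

42


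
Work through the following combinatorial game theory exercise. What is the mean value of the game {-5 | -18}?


Game = {-5 | -18}, a switch {a | b} with numbers a > b.
Its thermograph has left wall a - t and right wall b + t, which meet at t = (a - b)/2, where both equal (a + b)/2. So the mast (mean value) is at (a + b)/2.
Mean = (-5 + (-18))/2 = -23/2 = -23/2

-23/2


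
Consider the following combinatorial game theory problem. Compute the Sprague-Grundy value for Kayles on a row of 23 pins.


Kayles: a move removes 1 or 2 adjacent pins from a contiguous row.
Removing pins from a row of k leaves two independent rows (a, b) with a + b = k - 1 (one pin) or a + b = k - 2 (two pins); an end removal gives a = 0.
By Sprague-Grundy, G(k) = mex{ G(a) XOR G(b) } over all these splits. G(0) = 0.
G(1): splits (0,0):0^0=0 -> mex({0}) = 1
G(2): splits (0,1):0^1=1 (0,0):0^0=0 -> mex({0, 1}) = 2
G(3): splits (0,2):0^2=2 (1,1):1^1=0 (0,1):0^1=1 -> mex({0, 1, 2}) = 3
G(4): splits (0,3):0^3=3 (1,2):1^2=3 (0,2):0^2=2 (1,1):1^1=0 -> mex({0, 2, 3}) = 1
G(5): splits (0,4):0^1=1 (1,3):1^3=2 (2,2):2^2=0 (0,3):0^3=3 (1,2):1^2=3 -> mex({0, 1, 2, 3}) = 4
G(6) = mex({0, 1, 2, 4}) = 3
G(7) = mex({0, 1, 3, 4, 5}) = 2
G(8) = mex({0, 2, 3, 5, 6}) = 1
G(9) = mex({0, 1, 2, 3, 6, 7}) = 4
G(10) = mex({0, 1, 3, 4, 5, 7}) = 2
G(11) = mex({0, 1, 2, 3, 4, 5}) = 6
G(12) = mex({0, 1, 2, 3, 5, 6, 7}) = 4
G(13) = mex({0, 2, 3, 4, 6, 7}) = 1
G(14) = mex({0, 1, 4, 5, 6, 7}) = 2
G(15) = mex({0, 1, 2, 3, 4, 5, 6}) = 7
G(16) = mex({0, 2, 3, 5, 6, 7}) = 1
G(17) = mex({0, 1, 2, 3, 5, 6, 7}) = 4
G(18) = mex({0, 1, 2, 4, 5, 6}) = 3
G(19) = mex({0, 1, 3, 4, 5, 7}) = 2
G(20) = mex({0, 2, 3, 4, 5, 6, 7}) = 1
G(21) = mex({0, 1, 2, 3, 5, 6, 7}) = 4
G(22) = mex({0, 1, 2, 3, 4, 5, 7}) = 6
G(23) = mex({0, 1, 2, 3, 4, 5, 6}) = 7
Therefore G(23) = 7.

7


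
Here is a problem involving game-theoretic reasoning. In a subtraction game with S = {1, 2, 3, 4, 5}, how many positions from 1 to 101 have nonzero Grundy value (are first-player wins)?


Subtraction set S = {1, 2, 3, 4, 5}, so G(n) = n mod 6.
G(n) = 0 when n is a multiple of 6.
Multiples of 6 in [1, 101]: 16
N-positions (nonzero Grundy) = 101 - 16 = 85

85


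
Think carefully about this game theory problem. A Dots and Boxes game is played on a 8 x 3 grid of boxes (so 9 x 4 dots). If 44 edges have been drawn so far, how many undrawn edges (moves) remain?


Grid: 8 x 3 boxes, i.e. 9 rows and 4 columns of dots.
Horizontal edges: (rows + 1) * cols = 9 * 3 = 27
Vertical edges: rows * (cols + 1) = 8 * 4 = 32
Total edges: 27 + 32 = 59
Edges drawn: 44
Remaining: 59 - 44 = 15

15


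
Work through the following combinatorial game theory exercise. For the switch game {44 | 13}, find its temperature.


The game is {44 | 13}, a switch {a | b} with numbers a > b.
Cooling {a | b} by t gives {a - t | b + t}, which stops being hot when a - t = b + t, i.e. at t = (a - b)/2. So the temperature of a switch is (a - b)/2.
Temperature = (Left option - Right option) / 2
= (44 - (13)) / 2
= 31 / 2
= 31/2

31/2


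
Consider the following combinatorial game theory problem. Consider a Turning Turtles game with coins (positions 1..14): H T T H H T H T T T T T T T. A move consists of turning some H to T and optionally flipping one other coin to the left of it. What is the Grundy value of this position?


Coins: H T T H H T H T T T T T T T
Key fact: a single head at position k behaves exactly like a Nim heap of size k (turning it to T and optionally flipping a coin at j < k corresponds to moving the heap from k to j, or to 0), and heads combine as a disjunctive sum (two heads at the same place would cancel, matching j XOR j = 0). So the Nim-value is the XOR of the 1-indexed positions of the heads.
Face-up positions (1-indexed): [1, 4, 5, 7]
XOR 0 with 1: 0 XOR 1 = 1
XOR 1 with 4: 1 XOR 4 = 5
XOR 5 with 5: 5 XOR 5 = 0
XOR 0 with 7: 0 XOR 7 = 7
Nim-value = 7

7


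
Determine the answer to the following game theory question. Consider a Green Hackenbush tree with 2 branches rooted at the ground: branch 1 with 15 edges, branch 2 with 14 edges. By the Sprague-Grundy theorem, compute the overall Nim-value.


The tree has 2 branches from the ground vertex.
In Green Hackenbush, the Nim-value of a simple path of length k is k.
Branch 1: length 15, Nim-value = 15
Branch 2: length 14, Nim-value = 14
Total Nim-value = XOR of all branch values:
0 XOR 15 = 15
15 XOR 14 = 1
Nim-value of the tree = 1

1


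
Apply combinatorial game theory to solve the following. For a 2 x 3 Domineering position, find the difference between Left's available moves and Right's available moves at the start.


Board is 2 x 3 (rows x cols).
Left (vertical) placements: (rows-1) * cols = 1 * 3 = 3
Right (horizontal) placements: rows * (cols-1) = 2 * 2 = 4
Advantage = Left - Right = 3 - 4 = -1

-1


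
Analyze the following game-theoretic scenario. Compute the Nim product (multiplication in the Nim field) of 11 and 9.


Nim multiplication is bilinear over XOR: (u XOR v) * w = (u*w) XOR (v*w).
So we split each operand into its bit components and XOR the pairwise Nim products.
11 = 1 + 2 + 8 (as XOR of powers of 2).
9 = 1 + 8 (as XOR of powers of 2).
Using the standard Nim-product table on single bits:
  2*2 = 3,   2*4 = 8,   2*8 = 12,
  4*4 = 6,   4*8 = 11,  8*8 = 13,
and  1*x = x (identity), k*l = l*k (commutative).
Pairwise Nim products:
  1 * 1 = 1
  1 * 8 = 8
  2 * 1 = 2
  2 * 8 = 12
  8 * 1 = 8
  8 * 8 = 13
XOR them: 1 XOR 8 XOR 2 XOR 12 XOR 8 XOR 13 = 2.
Result: 11 * 9 = 2 (in Nim).

2


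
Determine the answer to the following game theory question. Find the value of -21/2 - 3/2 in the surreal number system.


x = -21/2, y = 3/2
Converting to common denominator: 2
x = -21/2, y = 3/2
x - y = -21/2 - 3/2 = -12

-12


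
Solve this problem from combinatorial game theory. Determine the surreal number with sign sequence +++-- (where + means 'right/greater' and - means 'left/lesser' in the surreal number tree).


Sign expansion: +++--
Rule: track bounds (lo, hi), initially (-inf, +inf). On '+', the current value becomes lo and we move to the simplest number in (value, hi): value + 1 if hi = +inf, otherwise the midpoint (value + hi)/2. On '-', the current value becomes hi and we move to value - 1 if lo = -inf, otherwise the midpoint (lo + value)/2.
Start at 0.
Step 1: sign = +, move right. Bounds: (0, +inf). Value = 1
Step 2: sign = +, move right. Bounds: (1, +inf). Value = 2
Step 3: sign = +, move right. Bounds: (2, +inf). Value = 3
Step 4: sign = -, move left. Bounds: (2, 3). Value = 5/2
Step 5: sign = -, move left. Bounds: (2, 5/2). Value = 9/4
The surreal number with sign expansion +++-- is 9/4.

9/4


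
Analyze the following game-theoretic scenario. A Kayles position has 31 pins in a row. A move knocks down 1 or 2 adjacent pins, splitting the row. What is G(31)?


Kayles: a move removes 1 or 2 adjacent pins from a contiguous row.
Removing pins from a row of k leaves two independent rows (a, b) with a + b = k - 1 (one pin) or a + b = k - 2 (two pins); an end removal gives a = 0.
By Sprague-Grundy, G(k) = mex{ G(a) XOR G(b) } over all these splits. G(0) = 0.
G(1): splits (0,0):0^0=0 -> mex({0}) = 1
G(2): splits (0,1):0^1=1 (0,0):0^0=0 -> mex({0, 1}) = 2
G(3): splits (0,2):0^2=2 (1,1):1^1=0 (0,1):0^1=1 -> mex({0, 1, 2}) = 3
G(4): splits (0,3):0^3=3 (1,2):1^2=3 (0,2):0^2=2 (1,1):1^1=0 -> mex({0, 2, 3}) = 1
G(5): splits (0,4):0^1=1 (1,3):1^3=2 (2,2):2^2=0 (0,3):0^3=3 (1,2):1^2=3 -> mex({0, 1, 2, 3}) = 4
G(6) = mex({0, 1, 2, 4}) = 3
G(7) = mex({0, 1, 3, 4, 5}) = 2
G(8) = mex({0, 2, 3, 5, 6}) = 1
G(9) = mex({0, 1, 2, 3, 6, 7}) = 4
G(10) = mex({0, 1, 3, 4, 5, 7}) = 2
G(11) = mex({0, 1, 2, 3, 4, 5}) = 6
G(12) = mex({0, 1, 2, 3, 5, 6, 7}) = 4
G(13) = mex({0, 2, 3, 4, 6, 7}) = 1
G(14) = mex({0, 1, 4, 5, 6, 7}) = 2
G(15) = mex({0, 1, 2, 3, 4, 5, 6}) = 7
G(16) = mex({0, 2, 3, 5, 6, 7}) = 1
G(17) = mex({0, 1, 2, 3, 5, 6, 7}) = 4
G(18) = mex({0, 1, 2, 4, 5, 6}) = 3
G(19) = mex({0, 1, 3, 4, 5, 7}) = 2
G(20) = mex({0, 2, 3, 4, 5, 6, 7}) = 1
G(21) = mex({0, 1, 2, 3, 5, 6, 7}) = 4
G(22) = mex({0, 1, 2, 3, 4, 5, 7}) = 6
G(23) = mex({0, 1, 2, 3, 4, 5, 6}) = 7
G(24) = mex({0, 1, 2, 3, 5, 6, 7}) = 4
G(25) = mex({0, 2, 3, 4, 6, 7}) = 1
G(26) = mex({0, 1, 3, 4, 5, 6, 7}) = 2
G(27) = mex({0, 1, 2, 3, 4, 5, 6, 7}) = 8
G(28) = mex({0, 1, 2, 3, 4, 6, 7, 8}) = 5
G(29) = mex({0, 1, 2, 3, 5, 6, 7, 8, 9}) = 4
G(30) = mex({0, 1, 2, 3, 4, 5, 6, 9, 10}) = 7
G(31) = mex({0, 1, 3, 4, 5, 7, 10, 11}) = 2
Therefore G(31) = 2.

2


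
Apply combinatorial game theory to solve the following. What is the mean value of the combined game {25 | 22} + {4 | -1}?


G1 = {25 | 22}, G2 = {4 | -1}
Each is a switch {a | b} with numbers a > b; its mean value is (a + b)/2, and mean value is additive over game sums: m(G1 + G2) = m(G1) + m(G2).
Mean of G1 = (25 + (22))/2 = 47/2 = 47/2
Mean of G2 = (4 + (-1))/2 = 3/2 = 3/2
Mean of G1 + G2 = 47/2 + 3/2 = 25

25


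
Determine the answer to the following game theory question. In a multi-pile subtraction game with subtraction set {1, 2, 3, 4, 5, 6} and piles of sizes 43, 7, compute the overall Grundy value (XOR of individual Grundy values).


Subtraction set: {1, 2, 3, 4, 5, 6}
For this subtraction set, G(n) = n mod 7 (period = max + 1 = 7).
Pile 1 (size 43): G(43) = 43 mod 7 = 1
Pile 2 (size 7): G(7) = 7 mod 7 = 0
Total Grundy value = XOR of all: 1 XOR 0 = 1

1


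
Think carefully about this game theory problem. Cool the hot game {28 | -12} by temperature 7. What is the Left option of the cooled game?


Original game: {28 | -12} (a switch {a | b} with a > b).
Cooling by t (for t below the temperature (a - b)/2 = 20) taxes each move by t: {a | b} cooled by t is {a - t | b + t}.
Cooling amount: t = 7
Cooled Left option: 28 - 7 = 21
Cooled Right option: -12 + 7 = -5
Cooled game: {21 | -5}
Left option = 21

21


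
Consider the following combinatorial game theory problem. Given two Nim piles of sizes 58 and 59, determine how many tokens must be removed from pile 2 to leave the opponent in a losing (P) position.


Piles: 58 and 59
Current XOR: 58 XOR 59 = 1 (non-zero, so this is an N-position).
To make the XOR zero, we need to find a move that balances the piles.
For pile 2 (size 59): target = 59 XOR 1 = 58
We reduce pile 2 from 59 to 58.
Tokens removed: 59 - 58 = 1
Verification: 58 XOR 58 = 0

1


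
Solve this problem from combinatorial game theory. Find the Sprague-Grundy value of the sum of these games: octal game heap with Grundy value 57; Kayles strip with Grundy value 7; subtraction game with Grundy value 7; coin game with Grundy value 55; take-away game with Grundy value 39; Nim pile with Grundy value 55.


By the Sprague-Grundy theorem, the Grundy value of a sum of games is the XOR of individual Grundy values.
octal game heap: Grundy value = 57. Running XOR: 0 XOR 57 = 57
Kayles strip: Grundy value = 7. Running XOR: 57 XOR 7 = 62
subtraction game: Grundy value = 7. Running XOR: 62 XOR 7 = 57
coin game: Grundy value = 55. Running XOR: 57 XOR 55 = 14
take-away game: Grundy value = 39. Running XOR: 14 XOR 39 = 41
Nim pile: Grundy value = 55. Running XOR: 41 XOR 55 = 30
The combined Grundy value is 30.

30


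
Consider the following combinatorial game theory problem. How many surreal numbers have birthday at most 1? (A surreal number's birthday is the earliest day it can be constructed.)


Day 0: {|} = 0 is born. Count = 1.
Day n: the number of surreal numbers born by day n is 2^(n+1) - 1.
By day 0: 2^1 - 1 = 1
By day 1: 2^2 - 1 = 3
By day 1: 3 surreal numbers.

3


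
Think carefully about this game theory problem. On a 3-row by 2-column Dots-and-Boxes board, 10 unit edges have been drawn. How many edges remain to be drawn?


Grid: 3 x 2 boxes, i.e. 4 rows and 3 columns of dots.
Horizontal edges: (rows + 1) * cols = 4 * 2 = 8
Vertical edges: rows * (cols + 1) = 3 * 3 = 9
Total edges: 8 + 9 = 17
Edges drawn: 10
Remaining: 17 - 10 = 7

7


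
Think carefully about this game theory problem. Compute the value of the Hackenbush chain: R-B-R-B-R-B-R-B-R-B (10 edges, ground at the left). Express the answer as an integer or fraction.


Edges (from ground): R-B-R-B-R-B-R-B-R-B
By Berlekamp's sign-expansion rule, a Blue-Red Hackenbush stalk has the value of the surreal number whose sign sequence is the edge sequence with B -> + and R -> -.
Sign sequence: -+-+-+-+-+
Trace the sign expansion in the surreal number tree, starting from 0:
Edge 1: R (sign -) -> bounds (-inf, 0), value = -1
Edge 2: B (sign +) -> bounds (-1, 0), value = -1/2
Edge 3: R (sign -) -> bounds (-1, -1/2), value = -3/4
Edge 4: B (sign +) -> bounds (-3/4, -1/2), value = -5/8
Edge 5: R (sign -) -> bounds (-3/4, -5/8), value = -11/16
Edge 6: B (sign +) -> bounds (-11/16, -5/8), value = -21/32
Edge 7: R (sign -) -> bounds (-11/16, -21/32), value = -43/64
Edge 8: B (sign +) -> bounds (-43/64, -21/32), value = -85/128
Edge 9: R (sign -) -> bounds (-43/64, -85/128), value = -171/256
Edge 10: B (sign +) -> bounds (-171/256, -85/128), value = -341/512
Game value = -341/512

-341/512


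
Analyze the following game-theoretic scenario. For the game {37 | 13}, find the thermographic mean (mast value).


Game = {37 | 13}, a switch {a | b} with numbers a > b.
Its thermograph has left wall a - t and right wall b + t, which meet at t = (a - b)/2, where both equal (a + b)/2. So the mast (mean value) is at (a + b)/2.
Mean = (37 + (13))/2 = 50/2 = 25

25


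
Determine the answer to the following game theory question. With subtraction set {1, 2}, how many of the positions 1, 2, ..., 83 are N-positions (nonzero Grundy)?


Subtraction set S = {1, 2}, so G(n) = n mod 3.
G(n) = 0 when n is a multiple of 3.
Multiples of 3 in [1, 83]: 27
N-positions (nonzero Grundy) = 83 - 27 = 56

56


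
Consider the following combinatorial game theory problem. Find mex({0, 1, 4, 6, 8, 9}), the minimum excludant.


Set = {0, 1, 4, 6, 8, 9}
0 is in the set.
1 is in the set.
2 is NOT in the set. This is the mex.
mex = 2

2


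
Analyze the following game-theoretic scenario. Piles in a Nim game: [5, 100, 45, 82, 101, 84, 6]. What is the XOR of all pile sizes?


We need the XOR (exclusive or) of all pile sizes.
After XOR-ing pile 1 (size 5): 0 XOR 5 = 5
After XOR-ing pile 2 (size 100): 5 XOR 100 = 97
After XOR-ing pile 3 (size 45): 97 XOR 45 = 76
After XOR-ing pile 4 (size 82): 76 XOR 82 = 30
After XOR-ing pile 5 (size 101): 30 XOR 101 = 123
After XOR-ing pile 6 (size 84): 123 XOR 84 = 47
After XOR-ing pile 7 (size 6): 47 XOR 6 = 41
The Nim-value of this position is 41.

41


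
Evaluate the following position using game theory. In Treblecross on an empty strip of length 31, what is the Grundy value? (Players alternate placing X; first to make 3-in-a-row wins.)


Treblecross: place X on empty cells; 3-in-a-row wins.
Playing within two cells of an existing X lets the opponent win at once, so sensible play treats the cells i-2..i+2 around each X as dead. The player left with no safe cell loses, so this is a normal-play take-away game on strips of safe cells.
Placing X at cell i (0-indexed) of a strip of k safe cells leaves independent strips of sizes max(0, i-2) and max(0, k-i-3). Hence G(k) = mex{ G(max(0,i-2)) XOR G(max(0,k-i-3)) : 0 <= i < k }, with G(0) = 0.
G(1): splits (0,0):0^0=0 -> mex({0}) = 1
G(2): splits (0,0):0^0=0 -> mex({0}) = 1
G(3): splits (0,0):0^0=0 -> mex({0}) = 1
G(4): splits (0,1):0^1=1 (0,0):0^0=0 -> mex({0, 1}) = 2
G(5): splits (0,2):0^1=1 (0,1):0^1=1 (0,0):0^0=0 -> mex({0, 1}) = 2
G(6) = mex({1}) = 0
G(7) = mex({0, 1, 2}) = 3
G(8) = mex({0, 1, 2}) = 3
G(9) = mex({0, 2}) = 1
G(10) = mex({0, 2, 3}) = 1
G(11) = mex({0, 3}) = 1
G(12) = mex({1, 3}) = 0
G(13) = mex({0, 1, 2, 3}) = 4
G(14) = mex({0, 1, 2}) = 3
G(15) = mex({0, 1, 2}) = 3
G(16) = mex({0, 1, 2, 4}) = 3
G(17) = mex({0, 1, 3, 4}) = 2
G(18) = mex({0, 1, 3, 4}) = 2
G(19) = mex({0, 1, 3, 5}) = 2
G(20) = mex({0, 1, 2, 3, 5}) = 4
G(21) = mex({0, 1, 2, 3, 5}) = 4
G(22) = mex({1, 2, 6}) = 0
G(23) = mex({0, 1, 2, 3, 4, 6}) = 5
G(24) = mex({0, 1, 2, 3, 4}) = 5
G(25) = mex({0, 1, 3, 4, 7}) = 2
G(26) = mex({0, 1, 3, 4, 5, 7}) = 2
G(27) = mex({0, 1, 3, 5}) = 2
G(28) = mex({0, 1, 2, 5}) = 3
G(29) = mex({0, 1, 2, 4, 5, 6}) = 3
G(30) = mex({1, 2, 4, 6}) = 0
G(31) = mex({0, 1, 2, 3, 4, 6}) = 5
Therefore G(31) = 5.

5


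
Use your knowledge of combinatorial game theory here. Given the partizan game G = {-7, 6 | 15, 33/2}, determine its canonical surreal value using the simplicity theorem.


Left options: {-7, 6}, max = 6
Right options: {15, 33/2}, min = 15
All options are numbers and max(Left) < min(Right), so by the simplicity theorem the value is the simplest (earliest-born) number strictly between 6 and 15.
Integers 7 through 14 all lie strictly between 6 and 15.
Among integers, the simplest (lowest birthday = smallest |n|; 0 is born on day 0, +-n on day n) is 7.
No non-integer in the interval can be simpler: if x is a non-integer in the interval, then floor(x) or ceil(x) also lies in the interval (the interval contains an integer), and both are proper prefixes of x's sign expansion, i.e. born earlier. So the game value is 7.
Game value = 7

7


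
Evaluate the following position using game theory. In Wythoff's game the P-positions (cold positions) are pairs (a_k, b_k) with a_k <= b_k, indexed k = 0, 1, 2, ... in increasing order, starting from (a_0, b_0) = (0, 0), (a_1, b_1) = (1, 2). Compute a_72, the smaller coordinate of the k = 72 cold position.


By Wythoff's theorem, a_k = floor(k * phi) and b_k = floor(k * phi^2) = a_k + k, where phi = (1 + sqrt(5))/2 is the golden ratio.
phi = (1 + sqrt(5))/2 = 1.618034
k = 72
k * phi = 72 * 1.618034 = 116.498447
a_72 = floor(k * phi) = 116

116


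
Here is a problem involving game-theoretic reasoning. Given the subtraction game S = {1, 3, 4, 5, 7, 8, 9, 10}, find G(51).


The subtraction set is S = {1, 3, 4, 5, 7, 8, 9, 10}.
G(k) = mex{ G(k - s) : s in S, s <= k }. We compute iteratively: G(0) = 0.
G(1) = mex({0}) = 1
G(2) = mex({1}) = 0
G(3) = mex({0}) = 1
G(4) = mex({0, 1}) = 2
G(5) = mex({0, 1, 2}) = 3
G(6) = mex({0, 1, 3}) = 2
G(7) = mex({0, 1, 2}) = 3
G(8) = mex({0, 1, 2, 3}) = 4
G(9) = mex({0, 1, 2, 3, 4}) = 5
G(10) = mex({0, 1, 2, 3, 5}) = 4
G(11) = mex({0, 1, 2, 3, 4}) = 5
G(12) = mex({0, 1, 2, 3, 4, 5}) = 6
G(13) = mex({1, 2, 3, 4, 5, 6}) = 0
G(14) = mex({0, 2, 3, 4, 5}) = 1
G(15) = mex({1, 2, 3, 4, 5, 6}) = 0
G(16) = mex({0, 2, 3, 4, 5, 6}) = 1
G(17) = mex({0, 1, 3, 4, 5, 6}) = 2
G(18) = mex({0, 1, 2, 4, 5}) = 3
G(19) = mex({0, 1, 3, 4, 5, 6}) = 2
G(20) = mex({0, 1, 2, 4, 5, 6}) = 3
G(21) = mex({0, 1, 2, 3, 5, 6}) = 4
G(22) = mex({0, 1, 2, 3, 4, 6}) = 5
Observe that G(13)..G(22) = 0, 1, 0, 1, 2, 3, 2, 3, 4, 5 repeats G(0)..G(9) = 0, 1, 0, 1, 2, 3, 2, 3, 4, 5.
For k >= max(S) = 10, G(k) is determined by the previous 10 values G(k-10)..G(k-1); a window of 10 consecutive values has recurred shifted by 13, so by induction G(k + 13) = G(k) for all k >= 0: the sequence is periodic from the start with period 13.
One period: G(0..12) = 0, 1, 0, 1, 2, 3, 2, 3, 4, 5, 4, 5, 6.
51 mod 13 = 12, so G(51) = G(12) = 6.

6


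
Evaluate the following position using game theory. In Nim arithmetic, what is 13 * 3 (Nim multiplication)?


Nim multiplication is bilinear over XOR: (u XOR v) * w = (u*w) XOR (v*w).
So we split each operand into its bit components and XOR the pairwise Nim products.
13 = 1 + 4 + 8 (as XOR of powers of 2).
3 = 1 + 2 (as XOR of powers of 2).
Using the standard Nim-product table on single bits:
  2*2 = 3,   2*4 = 8,   2*8 = 12,
  4*4 = 6,   4*8 = 11,  8*8 = 13,
and  1*x = x (identity), k*l = l*k (commutative).
Pairwise Nim products:
  1 * 1 = 1
  1 * 2 = 2
  4 * 1 = 4
  4 * 2 = 8
  8 * 1 = 8
  8 * 2 = 12
XOR them: 1 XOR 2 XOR 4 XOR 8 XOR 8 XOR 12 = 11.
Result: 13 * 3 = 11 (in Nim).

11


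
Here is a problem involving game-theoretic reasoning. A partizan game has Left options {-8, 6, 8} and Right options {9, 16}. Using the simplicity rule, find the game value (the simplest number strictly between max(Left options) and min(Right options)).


Left options: {-8, 6, 8}, max = 8
Right options: {9, 16}, min = 9
All options are numbers and max(Left) < min(Right), so by the simplicity theorem the value is the simplest (earliest-born) number strictly between 8 and 9.
No integer lies strictly between 8 and 9, so the value is the dyadic rational m/2^k in the interval with the smallest k (then m odd); search k = 1, 2, ...:
Denominator 2: 17/2 lies strictly between 8 and 9 -- found.
The simplest number in the interval is 17/2.
Game value = 17/2

17/2


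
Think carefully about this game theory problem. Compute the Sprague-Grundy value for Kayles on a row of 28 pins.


Kayles: a move removes 1 or 2 adjacent pins from a contiguous row.
Removing pins from a row of k leaves two independent rows (a, b) with a + b = k - 1 (one pin) or a + b = k - 2 (two pins); an end removal gives a = 0.
By Sprague-Grundy, G(k) = mex{ G(a) XOR G(b) } over all these splits. G(0) = 0.
G(1): splits (0,0):0^0=0 -> mex({0}) = 1
G(2): splits (0,1):0^1=1 (0,0):0^0=0 -> mex({0, 1}) = 2
G(3): splits (0,2):0^2=2 (1,1):1^1=0 (0,1):0^1=1 -> mex({0, 1, 2}) = 3
G(4): splits (0,3):0^3=3 (1,2):1^2=3 (0,2):0^2=2 (1,1):1^1=0 -> mex({0, 2, 3}) = 1
G(5): splits (0,4):0^1=1 (1,3):1^3=2 (2,2):2^2=0 (0,3):0^3=3 (1,2):1^2=3 -> mex({0, 1, 2, 3}) = 4
G(6) = mex({0, 1, 2, 4}) = 3
G(7) = mex({0, 1, 3, 4, 5}) = 2
G(8) = mex({0, 2, 3, 5, 6}) = 1
G(9) = mex({0, 1, 2, 3, 6, 7}) = 4
G(10) = mex({0, 1, 3, 4, 5, 7}) = 2
G(11) = mex({0, 1, 2, 3, 4, 5}) = 6
G(12) = mex({0, 1, 2, 3, 5, 6, 7}) = 4
G(13) = mex({0, 2, 3, 4, 6, 7}) = 1
G(14) = mex({0, 1, 4, 5, 6, 7}) = 2
G(15) = mex({0, 1, 2, 3, 4, 5, 6}) = 7
G(16) = mex({0, 2, 3, 5, 6, 7}) = 1
G(17) = mex({0, 1, 2, 3, 5, 6, 7}) = 4
G(18) = mex({0, 1, 2, 4, 5, 6}) = 3
G(19) = mex({0, 1, 3, 4, 5, 7}) = 2
G(20) = mex({0, 2, 3, 4, 5, 6, 7}) = 1
G(21) = mex({0, 1, 2, 3, 5, 6, 7}) = 4
G(22) = mex({0, 1, 2, 3, 4, 5, 7}) = 6
G(23) = mex({0, 1, 2, 3, 4, 5, 6}) = 7
G(24) = mex({0, 1, 2, 3, 5, 6, 7}) = 4
G(25) = mex({0, 2, 3, 4, 6, 7}) = 1
G(26) = mex({0, 1, 3, 4, 5, 6, 7}) = 2
G(27) = mex({0, 1, 2, 3, 4, 5, 6, 7}) = 8
G(28) = mex({0, 1, 2, 3, 4, 6, 7, 8}) = 5
Therefore G(28) = 5.

5


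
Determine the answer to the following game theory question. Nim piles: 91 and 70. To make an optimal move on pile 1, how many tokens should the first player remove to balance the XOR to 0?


Piles: 91 and 70
Current XOR: 91 XOR 70 = 29 (non-zero, so this is an N-position).
To make the XOR zero, we need to find a move that balances the piles.
For pile 1 (size 91): target = 91 XOR 29 = 70
We reduce pile 1 from 91 to 70.
Tokens removed: 91 - 70 = 21
Verification: 70 XOR 70 = 0

21


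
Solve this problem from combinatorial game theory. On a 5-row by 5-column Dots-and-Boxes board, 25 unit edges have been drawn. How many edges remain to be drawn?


Grid: 5 x 5 boxes, i.e. 6 rows and 6 columns of dots.
Horizontal edges: (rows + 1) * cols = 6 * 5 = 30
Vertical edges: rows * (cols + 1) = 5 * 6 = 30
Total edges: 30 + 30 = 60
Edges drawn: 25
Remaining: 60 - 25 = 35

35


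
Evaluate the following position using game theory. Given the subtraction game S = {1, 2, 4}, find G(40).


The subtraction set is S = {1, 2, 4}.
G(k) = mex{ G(k - s) : s in S, s <= k }. We compute iteratively: G(0) = 0.
G(1) = mex({0}) = 1
G(2) = mex({0, 1}) = 2
G(3) = mex({1, 2}) = 0
G(4) = mex({0, 2}) = 1
G(5) = mex({0, 1}) = 2
G(6) = mex({1, 2}) = 0
Observe that G(3)..G(6) = 0, 1, 2, 0 repeats G(0)..G(3) = 0, 1, 2, 0.
For k >= max(S) = 4, G(k) is determined by the previous 4 values G(k-4)..G(k-1); a window of 4 consecutive values has recurred shifted by 3, so by induction G(k + 3) = G(k) for all k >= 0: the sequence is periodic from the start with period 3.
One period: G(0..2) = 0, 1, 2.
40 mod 3 = 1, so G(40) = G(1) = 1.

1


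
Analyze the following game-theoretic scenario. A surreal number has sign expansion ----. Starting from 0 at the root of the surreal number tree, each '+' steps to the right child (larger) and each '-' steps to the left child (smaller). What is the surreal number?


Sign expansion: ----
Rule: track bounds (lo, hi), initially (-inf, +inf). On '+', the current value becomes lo and we move to the simplest number in (value, hi): value + 1 if hi = +inf, otherwise the midpoint (value + hi)/2. On '-', the current value becomes hi and we move to value - 1 if lo = -inf, otherwise the midpoint (lo + value)/2.
Start at 0.
Step 1: sign = -, move left. Bounds: (-inf, 0). Value = -1
Step 2: sign = -, move left. Bounds: (-inf, -1). Value = -2
Step 3: sign = -, move left. Bounds: (-inf, -2). Value = -3
Step 4: sign = -, move left. Bounds: (-inf, -3). Value = -4
The surreal number with sign expansion ---- is -4.

-4


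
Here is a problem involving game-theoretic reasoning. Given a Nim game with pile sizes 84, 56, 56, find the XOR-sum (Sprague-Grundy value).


We need the XOR (exclusive or) of all pile sizes.
After XOR-ing pile 1 (size 84): 0 XOR 84 = 84
After XOR-ing pile 2 (size 56): 84 XOR 56 = 108
After XOR-ing pile 3 (size 56): 108 XOR 56 = 84
The Nim-value of this position is 84.

84


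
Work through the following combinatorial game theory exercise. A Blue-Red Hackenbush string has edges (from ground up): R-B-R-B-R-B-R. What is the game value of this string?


Edges (from ground): R-B-R-B-R-B-R
By Berlekamp's sign-expansion rule, a Blue-Red Hackenbush stalk has the value of the surreal number whose sign sequence is the edge sequence with B -> + and R -> -.
Sign sequence: -+-+-+-
Trace the sign expansion in the surreal number tree, starting from 0:
Edge 1: R (sign -) -> bounds (-inf, 0), value = -1
Edge 2: B (sign +) -> bounds (-1, 0), value = -1/2
Edge 3: R (sign -) -> bounds (-1, -1/2), value = -3/4
Edge 4: B (sign +) -> bounds (-3/4, -1/2), value = -5/8
Edge 5: R (sign -) -> bounds (-3/4, -5/8), value = -11/16
Edge 6: B (sign +) -> bounds (-11/16, -5/8), value = -21/32
Edge 7: R (sign -) -> bounds (-11/16, -21/32), value = -43/64
Game value = -43/64

-43/64


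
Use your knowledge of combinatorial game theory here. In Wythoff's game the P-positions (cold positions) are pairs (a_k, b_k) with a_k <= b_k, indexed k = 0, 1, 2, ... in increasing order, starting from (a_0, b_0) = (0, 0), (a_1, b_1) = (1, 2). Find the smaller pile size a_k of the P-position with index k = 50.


By Wythoff's theorem, a_k = floor(k * phi) and b_k = floor(k * phi^2) = a_k + k, where phi = (1 + sqrt(5))/2 is the golden ratio.
phi = (1 + sqrt(5))/2 = 1.618034
k = 50
k * phi = 50 * 1.618034 = 80.901699
a_50 = floor(k * phi) = 80

80


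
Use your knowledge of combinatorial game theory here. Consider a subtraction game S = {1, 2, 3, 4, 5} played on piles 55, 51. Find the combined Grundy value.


Subtraction set: {1, 2, 3, 4, 5}
For this subtraction set, G(n) = n mod 6 (period = max + 1 = 6).
Pile 1 (size 55): G(55) = 55 mod 6 = 1
Pile 2 (size 51): G(51) = 51 mod 6 = 3
Total Grundy value = XOR of all: 1 XOR 3 = 2

2


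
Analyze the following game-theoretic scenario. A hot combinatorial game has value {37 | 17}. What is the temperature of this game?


The game is {37 | 17}, a switch {a | b} with numbers a > b.
Cooling {a | b} by t gives {a - t | b + t}, which stops being hot when a - t = b + t, i.e. at t = (a - b)/2. So the temperature of a switch is (a - b)/2.
Temperature = (Left option - Right option) / 2
= (37 - (17)) / 2
= 20 / 2
= 10

10


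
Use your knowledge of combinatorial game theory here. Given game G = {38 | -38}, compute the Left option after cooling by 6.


Original game: {38 | -38} (a switch {a | b} with a > b).
Cooling by t (for t below the temperature (a - b)/2 = 38) taxes each move by t: {a | b} cooled by t is {a - t | b + t}.
Cooling amount: t = 6
Cooled Left option: 38 - 6 = 32
Cooled Right option: -38 + 6 = -32
Cooled game: {32 | -32}
Left option = 32

32


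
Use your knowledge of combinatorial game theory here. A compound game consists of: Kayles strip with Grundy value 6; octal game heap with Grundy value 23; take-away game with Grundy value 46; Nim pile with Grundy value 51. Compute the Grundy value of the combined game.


By the Sprague-Grundy theorem, the Grundy value of a sum of games is the XOR of individual Grundy values.
Kayles strip: Grundy value = 6. Running XOR: 0 XOR 6 = 6
octal game heap: Grundy value = 23. Running XOR: 6 XOR 23 = 17
take-away game: Grundy value = 46. Running XOR: 17 XOR 46 = 63
Nim pile: Grundy value = 51. Running XOR: 63 XOR 51 = 12
The combined Grundy value is 12.

12


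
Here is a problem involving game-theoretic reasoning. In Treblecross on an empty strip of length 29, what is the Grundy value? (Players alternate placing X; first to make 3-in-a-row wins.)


Treblecross: place X on empty cells; 3-in-a-row wins.
Playing within two cells of an existing X lets the opponent win at once, so sensible play treats the cells i-2..i+2 around each X as dead. The player left with no safe cell loses, so this is a normal-play take-away game on strips of safe cells.
Placing X at cell i (0-indexed) of a strip of k safe cells leaves independent strips of sizes max(0, i-2) and max(0, k-i-3). Hence G(k) = mex{ G(max(0,i-2)) XOR G(max(0,k-i-3)) : 0 <= i < k }, with G(0) = 0.
G(1): splits (0,0):0^0=0 -> mex({0}) = 1
G(2): splits (0,0):0^0=0 -> mex({0}) = 1
G(3): splits (0,0):0^0=0 -> mex({0}) = 1
G(4): splits (0,1):0^1=1 (0,0):0^0=0 -> mex({0, 1}) = 2
G(5): splits (0,2):0^1=1 (0,1):0^1=1 (0,0):0^0=0 -> mex({0, 1}) = 2
G(6) = mex({1}) = 0
G(7) = mex({0, 1, 2}) = 3
G(8) = mex({0, 1, 2}) = 3
G(9) = mex({0, 2}) = 1
G(10) = mex({0, 2, 3}) = 1
G(11) = mex({0, 3}) = 1
G(12) = mex({1, 3}) = 0
G(13) = mex({0, 1, 2, 3}) = 4
G(14) = mex({0, 1, 2}) = 3
G(15) = mex({0, 1, 2}) = 3
G(16) = mex({0, 1, 2, 4}) = 3
G(17) = mex({0, 1, 3, 4}) = 2
G(18) = mex({0, 1, 3, 4}) = 2
G(19) = mex({0, 1, 3, 5}) = 2
G(20) = mex({0, 1, 2, 3, 5}) = 4
G(21) = mex({0, 1, 2, 3, 5}) = 4
G(22) = mex({1, 2, 6}) = 0
G(23) = mex({0, 1, 2, 3, 4, 6}) = 5
G(24) = mex({0, 1, 2, 3, 4}) = 5
G(25) = mex({0, 1, 3, 4, 7}) = 2
G(26) = mex({0, 1, 3, 4, 5, 7}) = 2
G(27) = mex({0, 1, 3, 5}) = 2
G(28) = mex({0, 1, 2, 5}) = 3
G(29) = mex({0, 1, 2, 4, 5, 6}) = 3
Therefore G(29) = 3.

3


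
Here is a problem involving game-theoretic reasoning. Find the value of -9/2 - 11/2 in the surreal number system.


x = -9/2, y = 11/2
Converting to common denominator: 2
x = -9/2, y = 11/2
x - y = -9/2 - 11/2 = -10

-10


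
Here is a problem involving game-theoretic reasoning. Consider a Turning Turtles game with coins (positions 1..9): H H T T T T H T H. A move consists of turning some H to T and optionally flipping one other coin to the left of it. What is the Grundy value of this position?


Coins: H H T T T T H T H
Key fact: a single head at position k behaves exactly like a Nim heap of size k (turning it to T and optionally flipping a coin at j < k corresponds to moving the heap from k to j, or to 0), and heads combine as a disjunctive sum (two heads at the same place would cancel, matching j XOR j = 0). So the Nim-value is the XOR of the 1-indexed positions of the heads.
Face-up positions (1-indexed): [1, 2, 7, 9]
XOR 0 with 1: 0 XOR 1 = 1
XOR 1 with 2: 1 XOR 2 = 3
XOR 3 with 7: 3 XOR 7 = 4
XOR 4 with 9: 4 XOR 9 = 13
Nim-value = 13

13


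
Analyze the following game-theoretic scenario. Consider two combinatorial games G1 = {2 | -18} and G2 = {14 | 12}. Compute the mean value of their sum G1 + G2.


G1 = {2 | -18}, G2 = {14 | 12}
Each is a switch {a | b} with numbers a > b; its mean value is (a + b)/2, and mean value is additive over game sums: m(G1 + G2) = m(G1) + m(G2).
Mean of G1 = (2 + (-18))/2 = -16/2 = -8
Mean of G2 = (14 + (12))/2 = 26/2 = 13
Mean of G1 + G2 = -8 + 13 = 5

5


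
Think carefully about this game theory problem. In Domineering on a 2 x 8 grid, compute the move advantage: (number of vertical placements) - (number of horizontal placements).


Board is 2 x 8 (rows x cols).
Left (vertical) placements: (rows-1) * cols = 1 * 8 = 8
Right (horizontal) placements: rows * (cols-1) = 2 * 7 = 14
Advantage = Left - Right = 8 - 14 = -6

-6


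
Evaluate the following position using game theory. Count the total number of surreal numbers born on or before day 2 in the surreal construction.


Day 0: {|} = 0 is born. Count = 1.
Day n: the number of surreal numbers born by day n is 2^(n+1) - 1.
By day 0: 2^1 - 1 = 1
By day 1: 2^2 - 1 = 3
By day 2: 2^3 - 1 = 7
By day 2: 7 surreal numbers.

7


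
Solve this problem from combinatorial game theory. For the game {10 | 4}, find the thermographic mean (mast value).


Game = {10 | 4}, a switch {a | b} with numbers a > b.
Its thermograph has left wall a - t and right wall b + t, which meet at t = (a - b)/2, where both equal (a + b)/2. So the mast (mean value) is at (a + b)/2.
Mean = (10 + (4))/2 = 14/2 = 7

7


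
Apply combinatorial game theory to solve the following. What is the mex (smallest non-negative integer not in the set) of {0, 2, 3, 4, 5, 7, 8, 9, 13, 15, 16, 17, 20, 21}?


Set = {0, 2, 3, 4, 5, 7, 8, 9, 13, 15, 16, 17, 20, 21}
0 is in the set.
1 is NOT in the set. This is the mex.
mex = 1

1


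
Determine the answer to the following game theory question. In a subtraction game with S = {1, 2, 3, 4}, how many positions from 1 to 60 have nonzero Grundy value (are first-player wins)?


Subtraction set S = {1, 2, 3, 4}, so G(n) = n mod 5.
G(n) = 0 when n is a multiple of 5.
Multiples of 5 in [1, 60]: 12
N-positions (nonzero Grundy) = 60 - 12 = 48

48


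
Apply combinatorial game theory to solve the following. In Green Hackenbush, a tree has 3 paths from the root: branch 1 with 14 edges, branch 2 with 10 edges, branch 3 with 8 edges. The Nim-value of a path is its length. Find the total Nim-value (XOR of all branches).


The tree has 3 branches from the ground vertex.
In Green Hackenbush, the Nim-value of a simple path of length k is k.
Branch 1: length 14, Nim-value = 14
Branch 2: length 10, Nim-value = 10
Branch 3: length 8, Nim-value = 8
Total Nim-value = XOR of all branch values:
0 XOR 14 = 14
14 XOR 10 = 4
4 XOR 8 = 12
Nim-value of the tree = 12

12


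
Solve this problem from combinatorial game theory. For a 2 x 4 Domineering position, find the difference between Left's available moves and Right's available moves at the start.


Board is 2 x 4 (rows x cols).
Left (vertical) placements: (rows-1) * cols = 1 * 4 = 4
Right (horizontal) placements: rows * (cols-1) = 2 * 3 = 6
Advantage = Left - Right = 4 - 6 = -2

-2


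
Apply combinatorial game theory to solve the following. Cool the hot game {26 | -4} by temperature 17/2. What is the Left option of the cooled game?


Original game: {26 | -4} (a switch {a | b} with a > b).
Cooling by t (for t below the temperature (a - b)/2 = 15) taxes each move by t: {a | b} cooled by t is {a - t | b + t}.
Cooling amount: t = 17/2
Cooled Left option: 26 - 17/2 = 35/2
Cooled Right option: -4 + 17/2 = 9/2
Cooled game: {35/2 | 9/2}
Left option = 35/2

35/2


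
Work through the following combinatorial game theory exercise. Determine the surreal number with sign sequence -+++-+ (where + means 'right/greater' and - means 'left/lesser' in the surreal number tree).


Sign expansion: -+++-+
Rule: track bounds (lo, hi), initially (-inf, +inf). On '+', the current value becomes lo and we move to the simplest number in (value, hi): value + 1 if hi = +inf, otherwise the midpoint (value + hi)/2. On '-', the current value becomes hi and we move to value - 1 if lo = -inf, otherwise the midpoint (lo + value)/2.
Start at 0.
Step 1: sign = -, move left. Bounds: (-inf, 0). Value = -1
Step 2: sign = +, move right. Bounds: (-1, 0). Value = -1/2
Step 3: sign = +, move right. Bounds: (-1/2, 0). Value = -1/4
Step 4: sign = +, move right. Bounds: (-1/4, 0). Value = -1/8
Step 5: sign = -, move left. Bounds: (-1/4, -1/8). Value = -3/16
Step 6: sign = +, move right. Bounds: (-3/16, -1/8). Value = -5/32
The surreal number with sign expansion -+++-+ is -5/32.

-5/32


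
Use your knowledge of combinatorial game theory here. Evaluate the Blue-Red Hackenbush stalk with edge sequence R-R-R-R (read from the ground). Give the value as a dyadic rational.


Edges (from ground): R-R-R-R
By Berlekamp's sign-expansion rule, a Blue-Red Hackenbush stalk has the value of the surreal number whose sign sequence is the edge sequence with B -> + and R -> -.
Sign sequence: ----
Trace the sign expansion in the surreal number tree, starting from 0:
Edge 1: R (sign -) -> bounds (-inf, 0), value = -1
Edge 2: R (sign -) -> bounds (-inf, -1), value = -2
Edge 3: R (sign -) -> bounds (-inf, -2), value = -3
Edge 4: R (sign -) -> bounds (-inf, -3), value = -4
Game value = -4

-4


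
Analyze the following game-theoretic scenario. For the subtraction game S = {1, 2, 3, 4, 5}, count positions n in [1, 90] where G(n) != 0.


Subtraction set S = {1, 2, 3, 4, 5}, so G(n) = n mod 6.
G(n) = 0 when n is a multiple of 6.
Multiples of 6 in [1, 90]: 15
N-positions (nonzero Grundy) = 90 - 15 = 75

75


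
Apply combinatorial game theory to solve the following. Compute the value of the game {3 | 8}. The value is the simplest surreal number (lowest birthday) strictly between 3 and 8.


Left options: {3}, max = 3
Right options: {8}, min = 8
All options are numbers and max(Left) < min(Right), so by the simplicity theorem the value is the simplest (earliest-born) number strictly between 3 and 8.
Integers 4 through 7 all lie strictly between 3 and 8.
Among integers, the simplest (lowest birthday = smallest |n|; 0 is born on day 0, +-n on day n) is 4.
No non-integer in the interval can be simpler: if x is a non-integer in the interval, then floor(x) or ceil(x) also lies in the interval (the interval contains an integer), and both are proper prefixes of x's sign expansion, i.e. born earlier. So the game value is 4.
Game value = 4

4


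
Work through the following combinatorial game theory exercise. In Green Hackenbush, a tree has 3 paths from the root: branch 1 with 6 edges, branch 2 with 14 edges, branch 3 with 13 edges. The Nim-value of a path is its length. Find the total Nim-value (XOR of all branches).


The tree has 3 branches from the ground vertex.
In Green Hackenbush, the Nim-value of a simple path of length k is k.
Branch 1: length 6, Nim-value = 6
Branch 2: length 14, Nim-value = 14
Branch 3: length 13, Nim-value = 13
Total Nim-value = XOR of all branch values:
0 XOR 6 = 6
6 XOR 14 = 8
8 XOR 13 = 5
Nim-value of the tree = 5

5
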